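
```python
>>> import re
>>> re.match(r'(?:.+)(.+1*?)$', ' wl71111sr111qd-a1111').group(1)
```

The match spans [0:21] → ' wl71111sr111qd-a1111'.
Captured: group 1 = '1'.

'1'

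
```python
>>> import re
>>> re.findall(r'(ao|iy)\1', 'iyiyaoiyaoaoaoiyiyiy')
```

['iy', 'ao', 'iy']

`\1` is not a pattern — it's the concrete string captured by group 1, re-applied verbatim.
Walking the string: at [0:4] match 'iyiy', group 1 = 'iy'; at [8:12] match 'aoao', group 1 = 'ao'; at [14:18] match 'iyiy', group 1 = 'iy'.
`findall` collects group 1 from each match (3 total).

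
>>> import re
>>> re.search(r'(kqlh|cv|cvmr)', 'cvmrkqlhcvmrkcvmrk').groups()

('cv',)

The match spans [0:2] → 'cv'.
Captured: group 1 = 'cv'.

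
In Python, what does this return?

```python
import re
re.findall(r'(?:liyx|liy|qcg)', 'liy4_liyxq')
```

Branches in `(...|...)` are attempted left-to-right; the first branch that allows the whole pattern to succeed is taken.
Matches: at [0:3] → 'liy'; at [5:9] → 'liyx'.
No capturing groups, so `findall` returns the 2 full match strings.

['liy', 'liyx']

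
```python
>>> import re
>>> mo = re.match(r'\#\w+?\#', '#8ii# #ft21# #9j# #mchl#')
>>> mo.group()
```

`re.match` won't scan ahead — the pattern has to work from the very first character.
The match spans [0:5] → '#8ii#'.

'#8ii#'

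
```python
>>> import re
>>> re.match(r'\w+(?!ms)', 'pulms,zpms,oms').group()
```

`match` is anchored at position 0; if the pattern doesn't fit there, it returns None.
The match spans [0:5] → 'pulms'.

'pulms'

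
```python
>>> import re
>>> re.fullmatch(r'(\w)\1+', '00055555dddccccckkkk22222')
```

The backreference `\1` re-matches whatever the first group consumed, character for character.
`fullmatch` succeeds only if the pattern covers the string from start to end.
Here the pattern can't cover the whole string, so the call returns None.

None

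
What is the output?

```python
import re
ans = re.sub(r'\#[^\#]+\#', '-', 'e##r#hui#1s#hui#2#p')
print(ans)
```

e#-hui-hui-p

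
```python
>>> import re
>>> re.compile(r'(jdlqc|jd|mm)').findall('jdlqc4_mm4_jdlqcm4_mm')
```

['jdlqc', 'mm', 'jdlqc', 'mm']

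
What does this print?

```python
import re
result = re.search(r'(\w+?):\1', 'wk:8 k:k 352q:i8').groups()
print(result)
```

('k',)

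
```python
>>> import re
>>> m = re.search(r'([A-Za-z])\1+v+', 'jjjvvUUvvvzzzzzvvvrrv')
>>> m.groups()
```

The match spans [0:5] → 'jjjvv'.
Captured: group 1 = 'j'.

('j',)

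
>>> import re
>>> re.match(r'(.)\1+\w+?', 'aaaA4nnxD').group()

The backreference `\1` re-matches whatever the first group consumed, character for character.
`re.match` won't scan ahead — the pattern has to work from the very first character.
The match spans [0:4] → 'aaaA'.
Captured: group 1 = 'a'.

'aaaA'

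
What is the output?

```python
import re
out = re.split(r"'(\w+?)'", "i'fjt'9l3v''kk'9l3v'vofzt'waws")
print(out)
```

Matches to split on: at [1:6] → "'fjt'"; at [11:15] → "'kk'"; at [19:26] → "'vofzt'".
`re.split` interleaves the captured-group text with the surrounding fragments.

['i', 'fjt', "9l3v'", 'kk', '9l3v', 'vofzt', 'waws']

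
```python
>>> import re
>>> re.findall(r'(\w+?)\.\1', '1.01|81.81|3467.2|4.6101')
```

`\1` is not a pattern — it's the concrete string captured by group 1, re-applied verbatim.
Scanning left to right: at [5:10] match '81.81', group 1 = '81'.
One capturing group, so `findall` returns just the captured substring from the one match — 1 in all.

['81']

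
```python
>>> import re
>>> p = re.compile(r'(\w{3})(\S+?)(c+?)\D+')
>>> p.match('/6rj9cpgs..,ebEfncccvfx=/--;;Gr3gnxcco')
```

With `match`, the pattern is implicitly anchored at the beginning.
Here the string doesn't start with a match, so the call returns None.

None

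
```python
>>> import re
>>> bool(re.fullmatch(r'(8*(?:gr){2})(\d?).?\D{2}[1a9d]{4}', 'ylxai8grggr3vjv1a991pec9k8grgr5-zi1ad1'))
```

False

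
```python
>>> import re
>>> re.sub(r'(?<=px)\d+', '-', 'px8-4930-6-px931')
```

The `(?=…)`/`(?<=…)` assertion just peeks at neighbouring text; it doesn't advance the match position.
Every occurrence is swapped for '-'.

'px--4930-6-px-'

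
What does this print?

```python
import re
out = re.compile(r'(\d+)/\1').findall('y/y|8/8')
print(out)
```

['8']

After group 1 captures some text, `\1` only succeeds where that same text appears again.
Because there's exactly one group, `findall` drops the full match and keeps group 1 from the one hit.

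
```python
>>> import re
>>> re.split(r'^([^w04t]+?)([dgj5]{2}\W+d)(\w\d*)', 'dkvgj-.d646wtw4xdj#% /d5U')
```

['', 'dkv', 'gj-.d', '646', 'wtw4xdj#% /d5U']

Pattern: anchored at the start of the string; then one or more of any character except [w04t] (lazy) (captured); then exactly 2 of one of [dgj5], then one or more of a non-word character, then the literal 'd' (captured); then a word character, then zero or more of a digit (captured).
Matches to split on: at [0:11] → 'dkvgj-.d646'.
`re.split` interleaves the captured-group text with the surrounding fragments.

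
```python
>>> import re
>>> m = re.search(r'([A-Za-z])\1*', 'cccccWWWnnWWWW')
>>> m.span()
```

(0, 5)

`\1` has to match the exact text group 1 already captured.
`search` walks the string left to right and returns the first match it finds.
The match spans [0:5] → 'ccccc'.
Captured: group 1 = 'c'.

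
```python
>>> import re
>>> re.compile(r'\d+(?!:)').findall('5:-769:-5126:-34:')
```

['76', '512', '3']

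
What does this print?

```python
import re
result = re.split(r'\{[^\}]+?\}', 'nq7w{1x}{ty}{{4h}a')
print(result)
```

['nq7w', '', '', 'a']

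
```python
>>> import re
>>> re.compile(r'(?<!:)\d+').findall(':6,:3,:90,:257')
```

['0', '57']

Because the assertion is negative and zero-width, positions next to the forbidden text are skipped.
Scanning left to right: at [8:9] → '0'; at [12:14] → '57'.
No capturing groups, so `findall` returns the 2 full match strings.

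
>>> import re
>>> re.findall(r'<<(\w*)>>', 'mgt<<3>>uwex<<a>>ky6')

['3', 'a']

`findall` collects group 1 from each match (2 total).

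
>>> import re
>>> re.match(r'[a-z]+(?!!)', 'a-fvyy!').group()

A negative assertion filters positions out without eating any characters.
`match` is anchored at position 0; if the pattern doesn't fit there, it returns None.
The match spans [0:1] → 'a'.

'a'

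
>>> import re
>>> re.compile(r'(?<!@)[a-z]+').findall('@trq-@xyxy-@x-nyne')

['rq', 'yxy', 'nyne']

The negative lookaround is zero-width — it rules out positions where the adjacent text would match, without consuming anything.
Walking the string: at [2:4] → 'rq'; at [7:10] → 'yxy'; at [14:18] → 'nyne'.
With no groups in the pattern, `findall` gives back each whole match — 3 here.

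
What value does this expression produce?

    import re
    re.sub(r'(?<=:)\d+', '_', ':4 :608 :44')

':_ :_ :_'

The `(?=…)`/`(?<=…)` assertion just peeks at neighbouring text; it doesn't advance the match position.
Matches: at [1:2] → '4'; at [4:7] → '608'; at [9:11] → '44'.
`sub` substitutes '_' at each match site.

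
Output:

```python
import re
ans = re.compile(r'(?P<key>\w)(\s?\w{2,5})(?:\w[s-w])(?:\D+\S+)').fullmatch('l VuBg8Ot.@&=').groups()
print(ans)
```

('l', ' VuBg8')

The match spans [0:13] → 'l VuBg8Ot.@&='.
Captured: group 1 = 'l', group 2 = ' VuBg8'.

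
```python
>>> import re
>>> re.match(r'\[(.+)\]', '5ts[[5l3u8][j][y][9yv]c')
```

`match` is anchored at position 0; if the pattern doesn't fit there, it returns None.
Here position 0 doesn't satisfy it, so the call returns None.

None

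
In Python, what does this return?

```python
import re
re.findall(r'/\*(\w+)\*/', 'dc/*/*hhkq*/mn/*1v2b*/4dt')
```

['hhkq', '1v2b']

Scanning left to right: at [4:12] match '/*hhkq*/', group 1 = 'hhkq'; at [14:22] match '/*1v2b*/', group 1 = '1v2b'.
Because there's exactly one group, `findall` drops the full match and keeps group 1 from each hit.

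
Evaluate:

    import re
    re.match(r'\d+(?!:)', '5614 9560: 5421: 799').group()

'5614'

`match` is anchored at position 0; if the pattern doesn't fit there, it returns None.
The match spans [0:4] → '5614'.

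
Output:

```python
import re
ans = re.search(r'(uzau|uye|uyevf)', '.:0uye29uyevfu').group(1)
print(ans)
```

`re.search` tries every starting position until one works.
The match spans [3:6] → 'uye'.
Captured: group 1 = 'uye'.

uye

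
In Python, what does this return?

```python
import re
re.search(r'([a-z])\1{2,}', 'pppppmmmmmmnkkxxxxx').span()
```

`\1` is not a pattern — it's the concrete string captured by group 1, re-applied verbatim.
The match spans [0:5] → 'ppppp'.

(0, 5)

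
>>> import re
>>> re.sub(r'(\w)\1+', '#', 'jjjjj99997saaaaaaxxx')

A backreference is literal: `\1` must see the identical characters the first group matched.
Each match is replaced by '#'.

'##7s##'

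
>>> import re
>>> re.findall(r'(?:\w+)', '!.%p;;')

['p']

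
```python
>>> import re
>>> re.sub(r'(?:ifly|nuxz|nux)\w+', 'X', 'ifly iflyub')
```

Matches: at [5:11] → 'iflyub'.
`sub` substitutes 'X' at each match site.

'ifly X'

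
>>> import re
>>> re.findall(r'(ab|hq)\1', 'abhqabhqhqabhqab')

`\1` has to match the exact text group 1 already captured.
Matches: at [6:10] match 'hqhq', group 1 = 'hq'.
Because there's exactly one group, `findall` drops the full match and keeps group 1 from the one hit.

['hq']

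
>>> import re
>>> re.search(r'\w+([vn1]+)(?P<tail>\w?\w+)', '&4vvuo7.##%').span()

(1, 7)

This matches one or more of a word character; then one or more of one of [vn1] (captured); then optionally a word character, then one or more of a word character (captured as 'tail').
Unlike `match`, `search` isn't anchored — it looks for the pattern anywhere in the string.
The match spans [1:7] → '4vvuo7'.
Captured: group 1 = 'v', group 2 = 'uo7'.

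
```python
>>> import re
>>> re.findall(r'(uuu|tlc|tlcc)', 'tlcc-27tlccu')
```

Alternation isn't longest-match — the leftmost alternative that fits at this position is chosen.
Matches: at [0:3] match 'tlc', group 1 = 'tlc'; at [7:10] match 'tlc', group 1 = 'tlc'.
One capturing group, so `findall` returns just the captured substring from each match — 2 in all.

['tlc', 'tlc']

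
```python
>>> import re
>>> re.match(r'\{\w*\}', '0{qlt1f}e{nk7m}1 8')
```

None

With `match`, the pattern is implicitly anchored at the beginning.
Here the string doesn't start with a match, so the call returns None.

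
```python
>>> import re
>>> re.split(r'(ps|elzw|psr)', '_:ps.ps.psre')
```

['_:', 'ps', '.', 'ps', '.', 'ps', 're']

Alternation isn't longest-match — the leftmost alternative that fits at this position is chosen.
With a capturing group present, the delimiter's captured portion is kept in the result list.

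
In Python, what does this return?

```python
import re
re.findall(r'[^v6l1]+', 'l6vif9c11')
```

['if9c']

With no groups in the pattern, `findall` gives back each whole match — 1 here.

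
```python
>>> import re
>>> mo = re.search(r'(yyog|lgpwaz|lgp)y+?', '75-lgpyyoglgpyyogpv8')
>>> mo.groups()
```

('lgp',)

The match spans [3:7] → 'lgpy'.
Captured: group 1 = 'lgp'.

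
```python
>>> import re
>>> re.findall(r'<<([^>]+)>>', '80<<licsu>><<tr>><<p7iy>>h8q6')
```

Matches: at [2:11] match '<<licsu>>', group 1 = 'licsu'; at [11:17] match '<<tr>>', group 1 = 'tr'; at [17:25] match '<<p7iy>>', group 1 = 'p7iy'.
Because there's exactly one group, `findall` drops the full match and keeps group 1 from each hit.

['licsu', 'tr', 'p7iy']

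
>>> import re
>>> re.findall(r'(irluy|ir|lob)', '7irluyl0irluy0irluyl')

['irluy', 'irluy', 'irluy']

`|` is ordered: at each position the engine commits to the first alternative that works.
With a single group, `findall` returns only what that group captured — 3 items.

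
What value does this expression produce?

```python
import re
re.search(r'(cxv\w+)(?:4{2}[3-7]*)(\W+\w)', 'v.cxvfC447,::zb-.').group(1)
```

The match spans [2:14] → 'cxvfC447,::z'.
Captured: group 1 = 'cxvfC', group 2 = ',::z'.

'cxvfC'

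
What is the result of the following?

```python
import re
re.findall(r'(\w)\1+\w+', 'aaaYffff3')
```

`\1` is not a pattern — it's the concrete string captured by group 1, re-applied verbatim.
Scanning left to right: at [0:9] match 'aaaYffff3', group 1 = 'a'.
Because there's exactly one group, `findall` drops the full match and keeps group 1 from the one hit.

['a']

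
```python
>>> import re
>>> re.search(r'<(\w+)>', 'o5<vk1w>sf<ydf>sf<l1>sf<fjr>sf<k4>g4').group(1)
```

'vk1w'

`re.search` scans for the first position where the pattern succeeds.
The match spans [2:8] → '<vk1w>'.
Captured: group 1 = 'vk1w'.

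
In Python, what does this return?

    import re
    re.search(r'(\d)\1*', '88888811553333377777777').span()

After group 1 captures some text, `\1` only succeeds where that same text appears again.
The match spans [0:6] → '888888'.

(0, 6)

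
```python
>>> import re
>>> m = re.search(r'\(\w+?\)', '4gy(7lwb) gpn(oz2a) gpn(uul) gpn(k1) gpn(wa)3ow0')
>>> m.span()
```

`re.search` tries every starting position until one works.
The match spans [3:9] → '(7lwb)'.

(3, 9)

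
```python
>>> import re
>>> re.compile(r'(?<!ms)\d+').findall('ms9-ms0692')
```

['692']

The negative lookaround is zero-width — it rules out positions where the adjacent text would match, without consuming anything.
Matches: at [7:10] → '692'.
With no groups in the pattern, `findall` gives back each whole match — 1 here.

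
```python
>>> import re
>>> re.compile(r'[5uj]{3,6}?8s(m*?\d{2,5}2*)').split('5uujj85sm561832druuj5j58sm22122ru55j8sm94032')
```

['5uujj85sm561832dr', 'm22122', 'r', 'm94032', '']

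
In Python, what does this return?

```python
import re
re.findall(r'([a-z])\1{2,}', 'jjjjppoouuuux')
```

['j', 'u']

After group 1 captures some text, `\1` only succeeds where that same text appears again.
Matches: at [0:4] match 'jjjj', group 1 = 'j'; at [8:12] match 'uuuu', group 1 = 'u'.
One capturing group, so `findall` returns just the captured substring from each match — 2 in all.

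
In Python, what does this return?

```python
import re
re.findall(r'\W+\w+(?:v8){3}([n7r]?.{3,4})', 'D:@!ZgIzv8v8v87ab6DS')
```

['7ab6D']

Pattern: one or more of a non-word character; then one or more of a word character, then the literal 'v8' repeated 3 times; then optionally one of [n7r], then 3 to 4 of any character (captured).
Walking the string: at [1:19] match ':@!ZgIzv8v8v87ab6D', group 1 = '7ab6D'.
Because there's exactly one group, `findall` drops the full match and keeps group 1 from the one hit.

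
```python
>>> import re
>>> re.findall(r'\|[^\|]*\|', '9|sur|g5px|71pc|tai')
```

['|sur|', '|71pc|']

Matches: at [1:6] → '|sur|'; at [10:16] → '|71pc|'.
`findall` yields the raw match text (2 of them) because the pattern has no groups.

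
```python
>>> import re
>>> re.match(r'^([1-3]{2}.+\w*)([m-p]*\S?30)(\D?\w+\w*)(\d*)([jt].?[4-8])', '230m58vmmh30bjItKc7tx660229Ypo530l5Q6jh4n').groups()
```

The pattern matches anchored at the start of the string; then exactly 2 of a character in [1-3], then one or more of any character, then zero or more of a word character (captured); then zero or more of a character in [m-p], then optionally a non-whitespace character, then the literal '30' (captured); then optionally a non-digit, then one or more of a word character, then zero or more of a word character (captured); then zero or more of a digit (captured); then one of [jt], then optionally any character, then a character in [4-8] (captured).
`re.match` won't scan ahead — the pattern has to work from the very first character.
The match spans [0:40] → '230m58vmmh30bjItKc7tx660229Ypo530l5Q6jh4'.
Captured: group 1 = '230m58vmmh30bjItKc7tx660229Ypo5', group 2 = '30', group 3 = 'l5Q6', group 4 = '', group 5 = 'jh4'.

('230m58vmmh30bjItKc7tx660229Ypo5', '30', 'l5Q6', '', 'jh4')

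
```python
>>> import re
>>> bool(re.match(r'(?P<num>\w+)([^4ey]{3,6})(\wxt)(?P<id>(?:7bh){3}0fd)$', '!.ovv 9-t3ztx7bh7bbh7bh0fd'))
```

False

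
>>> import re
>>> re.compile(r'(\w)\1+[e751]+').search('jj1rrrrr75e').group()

'jj1'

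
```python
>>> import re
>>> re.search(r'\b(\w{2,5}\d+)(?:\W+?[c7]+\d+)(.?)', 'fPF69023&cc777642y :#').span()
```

(0, 18)

The match spans [0:18] → 'fPF69023&cc777642y'.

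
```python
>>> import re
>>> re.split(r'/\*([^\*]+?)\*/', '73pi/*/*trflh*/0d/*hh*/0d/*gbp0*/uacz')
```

Matches to split on: at [6:15] → '/*trflh*/'; at [17:23] → '/*hh*/'; at [25:33] → '/*gbp0*/'.
The group in the pattern means `split` returns the separators' captures alongside the pieces.

['73pi/*', 'trflh', '0d', 'hh', '0d', 'gbp0', 'uacz']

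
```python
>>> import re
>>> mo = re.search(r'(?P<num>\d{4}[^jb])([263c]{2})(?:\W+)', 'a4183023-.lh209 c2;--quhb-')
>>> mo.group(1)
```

The match spans [1:10] → '4183023-.'.
Captured: group 1 = '41830', group 2 = '23'.

'41830'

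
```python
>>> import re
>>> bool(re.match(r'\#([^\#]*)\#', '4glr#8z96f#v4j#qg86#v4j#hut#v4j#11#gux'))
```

False

`match` is anchored at position 0; if the pattern doesn't fit there, it returns None.
Here the string doesn't start with a match, so the call returns None, and `bool(None)` is False.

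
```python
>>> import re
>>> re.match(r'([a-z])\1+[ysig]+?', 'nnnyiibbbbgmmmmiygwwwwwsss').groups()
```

The backreference `\1` re-matches whatever the first group consumed, character for character.
`match` is anchored at position 0; if the pattern doesn't fit there, it returns None.
The match spans [0:4] → 'nnny'.
Captured: group 1 = 'n'.

('n',)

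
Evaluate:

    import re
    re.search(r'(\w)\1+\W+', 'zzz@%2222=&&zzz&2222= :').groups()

('z',)

`\1` has to match the exact text group 1 already captured.
`re.search` scans for the first position where the pattern succeeds.
The match spans [0:5] → 'zzz@%'.
Captured: group 1 = 'z'.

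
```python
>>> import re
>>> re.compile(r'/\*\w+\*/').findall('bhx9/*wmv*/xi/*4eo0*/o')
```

['/*wmv*/', '/*4eo0*/']

Matches: at [4:11] → '/*wmv*/'; at [13:21] → '/*4eo0*/'.
`findall` yields the raw match text (2 of them) because the pattern has no groups.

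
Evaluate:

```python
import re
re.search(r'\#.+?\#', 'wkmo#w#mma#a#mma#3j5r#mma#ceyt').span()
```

(4, 7)

With the lazy modifier that quantifier settles for the fewest repetitions that let the rest of the pattern succeed (the atoms after it are unaffected and can still be greedy).
The match spans [4:7] → '#w#'.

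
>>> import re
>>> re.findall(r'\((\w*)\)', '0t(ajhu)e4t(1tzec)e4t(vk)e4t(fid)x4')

Walking the string: at [2:8] match '(ajhu)', group 1 = 'ajhu'; at [11:18] match '(1tzec)', group 1 = '1tzec'; at [21:25] match '(vk)', group 1 = 'vk'; at [28:33] match '(fid)', group 1 = 'fid'.
One capturing group, so `findall` returns just the captured substring from each match — 4 in all.

['ajhu', '1tzec', 'vk', 'fid']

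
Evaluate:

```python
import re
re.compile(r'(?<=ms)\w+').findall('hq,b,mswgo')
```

['wgo']

The `(?=…)`/`(?<=…)` assertion just peeks at neighbouring text; it doesn't advance the match position.
Since nothing is captured, `findall` lists the 1 matched substring directly.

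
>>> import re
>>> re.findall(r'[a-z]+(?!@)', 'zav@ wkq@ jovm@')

['za', 'wk', 'jov']

A negative assertion filters positions out without eating any characters.
No capturing groups, so `findall` returns the 3 full match strings.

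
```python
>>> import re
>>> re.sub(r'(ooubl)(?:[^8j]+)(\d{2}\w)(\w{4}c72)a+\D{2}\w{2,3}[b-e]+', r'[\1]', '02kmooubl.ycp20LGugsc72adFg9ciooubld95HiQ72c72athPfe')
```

'02km[ooubl]'

Pattern: the literal 'oou', then the literal 'bl' (captured); then one or more of any character except [8j] (non-capturing group); then exactly 2 of a digit, then a word character (captured); then exactly 4 of a word character, then the literal 'c72' (captured); then one or more of the literal 'a', then exactly 2 of a non-digit, then 2 to 3 of a word character; then one or more of a character in [b-e].
Matches: at [4:52] → 'ooubl.ycp20LGugsc72adFg9ciooubld95HiQ72c72athPfe'.
Each match is replaced using the text its own group 1 captured.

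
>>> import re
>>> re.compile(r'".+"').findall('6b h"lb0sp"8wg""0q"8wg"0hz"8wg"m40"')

Walking the string: at [4:35] → '"lb0sp"8wg""0q"8wg"0hz"8wg"m40"'.
Since nothing is captured, `findall` lists the 1 matched substring directly.

['"lb0sp"8wg""0q"8wg"0hz"8wg"m40"']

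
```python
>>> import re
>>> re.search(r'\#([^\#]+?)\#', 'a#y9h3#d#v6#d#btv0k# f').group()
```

'#y9h3#'

`search` walks the string left to right and returns the first match it finds.
The match spans [1:7] → '#y9h3#'.
Captured: group 1 = 'y9h3'.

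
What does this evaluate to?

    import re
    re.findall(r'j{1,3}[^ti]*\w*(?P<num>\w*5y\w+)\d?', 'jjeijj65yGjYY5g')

['5yGjYY5g']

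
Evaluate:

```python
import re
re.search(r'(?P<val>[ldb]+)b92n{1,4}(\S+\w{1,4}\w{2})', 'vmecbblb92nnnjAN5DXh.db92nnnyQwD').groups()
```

The pattern matches one or more of one of [ldb] (captured as 'val'); then the literal 'b92', then 1 to 4 of the literal 'n'; then one or more of a non-whitespace character, then 1 to 4 of a word character, then exactly 2 of a word character (captured).
Unlike `match`, `search` isn't anchored — it looks for the pattern anywhere in the string.
The match spans [4:32] → 'bblb92nnnjAN5DXh.db92nnnyQwD'.
Captured: group 1 = 'bbl', group 2 = 'jAN5DXh.db92nnnyQwD'.

('bbl', 'jAN5DXh.db92nnnyQwD')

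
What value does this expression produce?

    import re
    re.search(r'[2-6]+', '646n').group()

Pattern: one or more of a character in [2-6].
The match spans [0:3] → '646'.

'646'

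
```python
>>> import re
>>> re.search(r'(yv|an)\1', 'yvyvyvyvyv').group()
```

'yvyv'

The backreference `\1` re-matches whatever the first group consumed, character for character.
`re.search` tries every starting position until one works.
The match spans [0:4] → 'yvyv'.
Captured: group 1 = 'yv'.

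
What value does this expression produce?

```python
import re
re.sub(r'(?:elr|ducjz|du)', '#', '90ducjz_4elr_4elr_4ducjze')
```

'90#_4#_4#_4#e'

The regex engine tests alternatives in the order written; an earlier branch that matches wins even if a later one would match more.
Each match is replaced by '#'.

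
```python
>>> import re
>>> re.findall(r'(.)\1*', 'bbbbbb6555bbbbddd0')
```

A backreference is literal: `\1` must see the identical characters the first group matched.
With a single group, `findall` returns only what that group captured — 6 items.

['b', '6', '5', 'b', 'd', '0']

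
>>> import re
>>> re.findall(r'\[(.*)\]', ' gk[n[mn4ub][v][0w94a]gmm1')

['n[mn4ub][v][0w94a']

Scanning left to right: at [3:22] match '[n[mn4ub][v][0w94a]', group 1 = 'n[mn4ub][v][0w94a'.
With a single group, `findall` returns only what that group captured — 1 item.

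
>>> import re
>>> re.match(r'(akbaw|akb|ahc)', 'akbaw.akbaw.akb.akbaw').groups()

('akbaw',)

Branches in `(...|...)` are attempted left-to-right; the first branch that allows the whole pattern to succeed is taken.
`match` is anchored at position 0; if the pattern doesn't fit there, it returns None.
The match spans [0:5] → 'akbaw'.
Captured: group 1 = 'akbaw'.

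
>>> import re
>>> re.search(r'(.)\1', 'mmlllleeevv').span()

(0, 2)

`\1` is not a pattern — it's the concrete string captured by group 1, re-applied verbatim.
The match spans [0:2] → 'mm'.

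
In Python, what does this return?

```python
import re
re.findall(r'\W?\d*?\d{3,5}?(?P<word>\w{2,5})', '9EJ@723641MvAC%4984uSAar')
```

The `?` after the quantifier makes it lazy — it takes as little as possible before letting the rest of the pattern try.
`findall` collects group 1 from each match (2 total).

['641Mv', '4uSAa']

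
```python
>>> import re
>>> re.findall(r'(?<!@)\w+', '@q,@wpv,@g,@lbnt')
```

`(?!…)`/`(?<!…)` only lets a position through if the neighbouring text does NOT match; no characters are consumed.
With no groups in the pattern, `findall` gives back each whole match — 2 here.

['pv', 'bnt']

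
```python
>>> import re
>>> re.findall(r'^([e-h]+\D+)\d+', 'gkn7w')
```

['gkn']

The pattern matches anchored at the start of the string; then one or more of a character in [e-h], then one or more of a non-digit (captured); then one or more of a digit.
Matches: at [0:4] match 'gkn7', group 1 = 'gkn'.
`findall` collects group 1 from the one match (1 total).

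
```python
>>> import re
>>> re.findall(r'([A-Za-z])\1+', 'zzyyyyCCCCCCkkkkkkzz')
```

['z', 'y', 'C', 'k', 'z']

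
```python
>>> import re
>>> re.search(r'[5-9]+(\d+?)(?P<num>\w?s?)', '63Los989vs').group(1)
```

Pattern: one or more of a character in [5-9]; then one or more of a digit (lazy) (captured); then optionally a word character, then optionally the literal 's' (captured as 'num').
`re.search` scans for the first position where the pattern succeeds.
The match spans [0:3] → '63L'.
Captured: group 1 = '3', group 2 = 'L'.

'3'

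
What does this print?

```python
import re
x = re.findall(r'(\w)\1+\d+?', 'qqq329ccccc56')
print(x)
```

['q', 'c']

After group 1 captures some text, `\1` only succeeds where that same text appears again.
Walking the string: at [0:4] match 'qqq3', group 1 = 'q'; at [6:12] match 'ccccc5', group 1 = 'c'.
With a single group, `findall` returns only what that group captured — 2 items.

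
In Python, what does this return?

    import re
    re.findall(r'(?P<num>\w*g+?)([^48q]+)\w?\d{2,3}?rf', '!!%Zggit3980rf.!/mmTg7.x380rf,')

[('Zgg', 'it39'), ('mmTg', '7.x3')]

This matches zero or more of a word character, then one or more of a literal 'g' (lazy) (captured as 'num'); then one or more of any character except [48q] (captured); then optionally a word character, then 2 to 3 of a digit (lazy), then the literal 'rf'.
Multiple groups make `findall` return tuples — one 2-tuple for each match.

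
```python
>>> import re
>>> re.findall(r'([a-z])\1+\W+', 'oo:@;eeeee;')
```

After group 1 captures some text, `\1` only succeeds where that same text appears again.
One capturing group, so `findall` returns just the captured substring from each match — 2 in all.

['o', 'e']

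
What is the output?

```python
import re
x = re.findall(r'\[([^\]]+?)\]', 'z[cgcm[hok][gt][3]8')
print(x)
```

['cgcm[hok', 'gt', '3']

Walking the string: at [1:11] match '[cgcm[hok]', group 1 = 'cgcm[hok'; at [11:15] match '[gt]', group 1 = 'gt'; at [15:18] match '[3]', group 1 = '3'.
With a single group, `findall` returns only what that group captured — 3 items.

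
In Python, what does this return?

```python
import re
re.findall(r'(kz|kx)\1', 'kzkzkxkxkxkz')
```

A backreference is literal: `\1` must see the identical characters the first group matched.
Scanning left to right: at [0:4] match 'kzkz', group 1 = 'kz'; at [4:8] match 'kxkx', group 1 = 'kx'.
One capturing group, so `findall` returns just the captured substring from each match — 2 in all.

['kz', 'kx']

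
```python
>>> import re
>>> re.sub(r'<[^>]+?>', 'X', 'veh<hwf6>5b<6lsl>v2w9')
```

Matches: at [3:9] → '<hwf6>'; at [11:17] → '<6lsl>'.
`sub` substitutes 'X' at each match site.

'vehX5bXv2w9'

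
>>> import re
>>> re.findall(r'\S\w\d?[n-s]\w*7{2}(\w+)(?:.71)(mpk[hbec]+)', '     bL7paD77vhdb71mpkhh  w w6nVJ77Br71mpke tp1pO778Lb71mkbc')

This matches a non-whitespace character, then a word character, then optionally a digit; then a character in [n-s], then zero or more of a word character, then exactly 2 of a literal '7'; then one or more of a word character (captured); then any character, then the literal '71' (non-capturing group); then the literal 'mpk', then one or more of one of [hbec] (captured).
Scanning left to right: at [5:24] match 'bL7paD77vhdb71mpkhh', groups = ('vhd', 'mpkhh'); at [28:43] match 'w6nVJ77Br71mpke', groups = ('B', 'mpke').
With 2 capturing groups, `findall` returns a 2-tuple per match.

[('vhd', 'mpkhh'), ('B', 'mpke')]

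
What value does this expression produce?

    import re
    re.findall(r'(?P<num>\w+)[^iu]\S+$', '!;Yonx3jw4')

['Yonx3j']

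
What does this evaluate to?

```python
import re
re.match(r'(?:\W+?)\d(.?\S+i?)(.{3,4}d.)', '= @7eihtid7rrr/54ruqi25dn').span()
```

`re.match` won't scan ahead — the pattern has to work from the very first character.
The match spans [0:25] → '= @7eihtid7rrr/54ruqi25dn'.

(0, 25)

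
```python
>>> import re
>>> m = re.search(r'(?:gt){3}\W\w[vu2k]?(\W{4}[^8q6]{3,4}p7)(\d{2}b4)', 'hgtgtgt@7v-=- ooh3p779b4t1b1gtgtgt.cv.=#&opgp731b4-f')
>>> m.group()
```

The match spans [1:24] → 'gtgtgt@7v-=- ooh3p779b4'.

'gtgtgt@7v-=- ooh3p779b4'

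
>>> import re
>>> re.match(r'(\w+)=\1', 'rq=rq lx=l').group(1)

A backreference is literal: `\1` must see the identical characters the first group matched.
`match` is anchored at position 0; if the pattern doesn't fit there, it returns None.
The match spans [0:5] → 'rq=rq'.
Captured: group 1 = 'rq'.

'rq'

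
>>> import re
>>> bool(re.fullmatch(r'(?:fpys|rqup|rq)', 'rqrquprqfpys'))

`re.fullmatch` requires the pattern to consume the entire string.
Here the pattern can't cover the whole string, so the call returns None, and `bool(None)` is False.

False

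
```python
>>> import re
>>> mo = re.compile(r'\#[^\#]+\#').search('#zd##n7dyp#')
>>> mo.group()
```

Unlike `match`, `search` isn't anchored — it looks for the pattern anywhere in the string.
The match spans [0:4] → '#zd#'.

'#zd#'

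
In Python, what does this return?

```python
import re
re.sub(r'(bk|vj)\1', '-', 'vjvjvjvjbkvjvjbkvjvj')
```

'--bk-bk-'

A backreference is literal: `\1` must see the identical characters the first group matched.
Every occurrence is swapped for '-'.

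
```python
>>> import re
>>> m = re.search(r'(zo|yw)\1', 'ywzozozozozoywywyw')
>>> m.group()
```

The backreference `\1` re-matches whatever the first group consumed, character for character.
Unlike `match`, `search` isn't anchored — it looks for the pattern anywhere in the string.
The match spans [2:6] → 'zozo'.
Captured: group 1 = 'zo'.

'zozo'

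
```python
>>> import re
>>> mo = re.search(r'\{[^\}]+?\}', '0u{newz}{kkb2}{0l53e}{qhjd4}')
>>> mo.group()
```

'{newz}'

The match spans [2:8] → '{newz}'.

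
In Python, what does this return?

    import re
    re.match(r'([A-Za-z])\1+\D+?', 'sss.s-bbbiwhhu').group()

`\1` is not a pattern — it's the concrete string captured by group 1, re-applied verbatim.
`re.match` won't scan ahead — the pattern has to work from the very first character.
The match spans [0:4] → 'sss.'.
Captured: group 1 = 's'.

'sss.'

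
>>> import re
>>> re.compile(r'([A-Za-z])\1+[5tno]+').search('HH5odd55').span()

A backreference is literal: `\1` must see the identical characters the first group matched.
The match spans [0:4] → 'HH5o'.

(0, 4)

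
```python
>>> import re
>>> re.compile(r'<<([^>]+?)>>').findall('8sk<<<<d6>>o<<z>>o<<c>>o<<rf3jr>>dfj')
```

One capturing group, so `findall` returns just the captured substring from each match — 4 in all.

['<<d6', 'z', 'c', 'rf3jr']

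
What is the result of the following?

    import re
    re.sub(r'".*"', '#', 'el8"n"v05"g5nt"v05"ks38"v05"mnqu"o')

Matches: at [3:33] → '"n"v05"g5nt"v05"ks38"v05"mnqu"'.
Every occurrence is swapped for '#'.

'el8#o'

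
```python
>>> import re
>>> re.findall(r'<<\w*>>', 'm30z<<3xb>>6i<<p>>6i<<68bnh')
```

['<<3xb>>', '<<p>>']

Scanning left to right: at [4:11] → '<<3xb>>'; at [13:18] → '<<p>>'.
No capturing groups, so `findall` returns the 2 full match strings.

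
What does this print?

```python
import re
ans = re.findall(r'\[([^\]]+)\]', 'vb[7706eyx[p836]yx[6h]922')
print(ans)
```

['7706eyx[p836', '6h']

Matches: at [2:16] match '[7706eyx[p836]', group 1 = '7706eyx[p836'; at [18:22] match '[6h]', group 1 = '6h'.
With a single group, `findall` returns only what that group captured — 2 items.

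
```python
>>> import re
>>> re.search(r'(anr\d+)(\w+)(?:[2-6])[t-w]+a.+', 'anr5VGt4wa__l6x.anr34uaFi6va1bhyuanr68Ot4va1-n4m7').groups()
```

This matches the literal 'anr', then one or more of a digit (captured); then one or more of a word character (captured); then a character in [2-6] (non-capturing group); then one or more of a character in [t-w]; then a literal 'a', then one or more of any character.
`re.search` tries every starting position until one works.
The match spans [0:49] → 'anr5VGt4wa__l6x.anr34uaFi6va1bhyuanr68Ot4va1-n4m7'.
Captured: group 1 = 'anr5', group 2 = 'VGt'.

('anr5', 'VGt')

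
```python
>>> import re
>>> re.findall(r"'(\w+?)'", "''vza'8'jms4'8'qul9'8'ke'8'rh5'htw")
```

['vza', 'jms4', 'qul9', 'ke', 'rh5']

`findall` collects group 1 from each match (5 total).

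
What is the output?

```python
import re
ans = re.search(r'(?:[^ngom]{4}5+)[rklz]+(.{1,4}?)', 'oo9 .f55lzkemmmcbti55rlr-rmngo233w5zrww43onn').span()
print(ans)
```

This matches exactly 4 of any character except [ngom], then one or more of the literal '5' (non-capturing group); then one or more of one of [rklz]; then 1 to 4 of any character (lazy) (captured).
Lazy quantifiers expand one character at a time until the remainder of the pattern can match.
Unlike `match`, `search` isn't anchored — it looks for the pattern anywhere in the string.
The match spans [2:12] → '9 .f55lzke'.
Captured: group 1 = 'e'.

(2, 12)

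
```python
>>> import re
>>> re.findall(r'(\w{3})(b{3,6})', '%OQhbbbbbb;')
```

[('OQh', 'bbbbbb')]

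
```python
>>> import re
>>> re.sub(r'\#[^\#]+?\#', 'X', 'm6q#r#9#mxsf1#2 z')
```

'm6qX9X2 z'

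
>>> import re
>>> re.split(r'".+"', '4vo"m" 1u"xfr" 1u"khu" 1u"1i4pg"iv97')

Matches to split on: at [3:32] → '"m" 1u"xfr" 1u"khu" 1u"1i4pg"'.
Each match becomes a cut point; 2 segments remain.

['4vo', 'iv97']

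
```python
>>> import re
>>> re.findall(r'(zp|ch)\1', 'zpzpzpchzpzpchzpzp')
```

['zp', 'zp', 'zp']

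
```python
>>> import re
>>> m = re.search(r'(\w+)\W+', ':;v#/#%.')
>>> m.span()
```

This matches one or more of a word character (captured); then one or more of a non-word character.
`re.search` tries every starting position until one works.
The match spans [2:8] → 'v#/#%.'.
Captured: group 1 = 'v'.

(2, 8)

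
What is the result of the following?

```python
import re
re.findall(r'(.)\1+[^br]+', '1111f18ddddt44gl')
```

['1']

The backreference `\1` re-matches whatever the first group consumed, character for character.
Scanning left to right: at [0:16] match '1111f18ddddt44gl', group 1 = '1'.
With a single group, `findall` returns only what that group captured — 1 item.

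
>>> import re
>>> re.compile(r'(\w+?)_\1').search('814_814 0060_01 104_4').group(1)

'814'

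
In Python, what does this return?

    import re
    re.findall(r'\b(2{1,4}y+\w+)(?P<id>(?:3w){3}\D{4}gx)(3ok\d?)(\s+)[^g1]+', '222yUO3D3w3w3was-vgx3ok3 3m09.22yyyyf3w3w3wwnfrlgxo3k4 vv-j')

Pattern: a word boundary (`\b`, zero-width); then 1 to 4 of the literal '2', then one or more of a literal 'y', then one or more of a word character (captured); then the literal '3w' repeated 3 times, then exactly 4 of a non-digit, then the literal 'gx' (captured as 'id'); then the literal '3ok', then optionally a digit (captured); then one or more of whitespace (captured); then one or more of any character except [g1].
Matches: at [0:48] match '222yUO3D3w3w3was-vgx3ok3 3m09.22yyyyf3w3w3wwnfrl', groups = ('222yUO3D', '3w3w3was-vgx', '3ok3', ' ').
`findall` packs the 4 group values into a tuple for every match.

[('222yUO3D', '3w3w3was-vgx', '3ok3', ' ')]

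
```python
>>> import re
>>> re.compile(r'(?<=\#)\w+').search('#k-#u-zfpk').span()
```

(1, 2)

The lookaround is zero-width — it requires the adjacent text to match without consuming it, so the asserted text isn't part of the match.
Unlike `match`, `search` isn't anchored — it looks for the pattern anywhere in the string.
The match spans [1:2] → 'k'.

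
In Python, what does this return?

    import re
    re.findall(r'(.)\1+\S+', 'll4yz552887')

['l']

The backreference `\1` re-matches whatever the first group consumed, character for character.
Scanning left to right: at [0:11] match 'll4yz552887', group 1 = 'l'.
`findall` collects group 1 from the one match (1 total).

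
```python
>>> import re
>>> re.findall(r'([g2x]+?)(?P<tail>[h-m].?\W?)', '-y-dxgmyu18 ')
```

[('xg', 'my')]

Multiple groups make `findall` return tuples — one 2-tuple for the one match.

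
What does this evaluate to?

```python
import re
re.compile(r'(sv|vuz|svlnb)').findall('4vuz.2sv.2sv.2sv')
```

['vuz', 'sv', 'sv', 'sv']

Matches: at [1:4] match 'vuz', group 1 = 'vuz'; at [6:8] match 'sv', group 1 = 'sv'; at [10:12] match 'sv', group 1 = 'sv'; at [14:16] match 'sv', group 1 = 'sv'.
With a single group, `findall` returns only what that group captured — 4 items.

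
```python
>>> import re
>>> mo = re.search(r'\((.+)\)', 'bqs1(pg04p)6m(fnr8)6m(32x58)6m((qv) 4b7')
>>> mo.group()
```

The match spans [4:35] → '(pg04p)6m(fnr8)6m(32x58)6m((qv)'.

'(pg04p)6m(fnr8)6m(32x58)6m((qv)'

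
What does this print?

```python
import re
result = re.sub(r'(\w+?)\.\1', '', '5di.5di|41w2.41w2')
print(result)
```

|

The backreference `\1` re-matches whatever the first group consumed, character for character.
Matches: at [0:7] → '5di.5di'; at [8:17] → '41w2.41w2'.
Each match is replaced by ''.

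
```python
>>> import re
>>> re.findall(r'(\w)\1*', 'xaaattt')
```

The backreference `\1` re-matches whatever the first group consumed, character for character.
Matches: at [0:1] match 'x', group 1 = 'x'; at [1:4] match 'aaa', group 1 = 'a'; at [4:7] match 'ttt', group 1 = 't'.
With a single group, `findall` returns only what that group captured — 3 items.

['x', 'a', 't']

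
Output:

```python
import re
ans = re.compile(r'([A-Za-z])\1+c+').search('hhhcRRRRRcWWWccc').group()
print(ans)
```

hhhc

After group 1 captures some text, `\1` only succeeds where that same text appears again.
Unlike `match`, `search` isn't anchored — it looks for the pattern anywhere in the string.
The match spans [0:4] → 'hhhc'.
Captured: group 1 = 'h'.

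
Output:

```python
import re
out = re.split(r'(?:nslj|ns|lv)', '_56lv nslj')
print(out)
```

['_56', ' ', '']

Alternation tries branches left to right and keeps the first one that lets the overall match succeed at that position.
The string is cut at each match, leaving 3 pieces.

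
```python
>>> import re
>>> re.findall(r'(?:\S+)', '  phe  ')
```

No capturing groups, so `findall` returns the 1 full match string.

['phe']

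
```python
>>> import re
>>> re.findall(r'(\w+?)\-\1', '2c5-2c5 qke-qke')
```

['2c5', 'qke']

After group 1 captures some text, `\1` only succeeds where that same text appears again.
Scanning left to right: at [0:7] match '2c5-2c5', group 1 = '2c5'; at [8:15] match 'qke-qke', group 1 = 'qke'.
`findall` collects group 1 from each match (2 total).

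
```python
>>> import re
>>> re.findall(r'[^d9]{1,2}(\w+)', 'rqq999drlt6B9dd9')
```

['q999drlt6B9dd9']

Pattern: 1 to 2 of any character except [d9]; then one or more of a word character (captured).
`findall` collects group 1 from the one match (1 total).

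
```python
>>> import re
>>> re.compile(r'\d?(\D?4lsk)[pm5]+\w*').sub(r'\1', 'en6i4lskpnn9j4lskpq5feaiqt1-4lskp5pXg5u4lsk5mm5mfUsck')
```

'eni4lsk-4lsk'

This matches optionally a digit; then optionally a non-digit, then the literal '4', then the literal 'lsk' (captured); then one or more of one of [pm5], then zero or more of a word character.
`\1` in the replacement pulls in group 1's text for each match.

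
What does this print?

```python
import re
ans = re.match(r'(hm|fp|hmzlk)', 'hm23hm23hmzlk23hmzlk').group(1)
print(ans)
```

hm

`re.match` won't scan ahead — the pattern has to work from the very first character.
The match spans [0:2] → 'hm'.
Captured: group 1 = 'hm'.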